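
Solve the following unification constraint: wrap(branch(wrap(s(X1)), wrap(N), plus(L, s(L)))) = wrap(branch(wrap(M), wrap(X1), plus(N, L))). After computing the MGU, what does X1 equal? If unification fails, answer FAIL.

Decompose wrap/1: branch(wrap(s(X1)), wrap(N), plus(L, s(L))) = branch(wrap(M), wrap(X1), plus(N, L)).
Decompose branch/3: wrap(s(X1)) = wrap(M),  wrap(N) = wrap(X1),  plus(L, s(L)) = plus(N, L).
Decompose wrap/1: s(X1) = M.
Bind M := s(X1); no other remaining equation mentions M.
Decompose wrap/1: N = X1.
Bind N := X1; substituting into the remaining equation gives: plus(L, s(L)) = plus(X1, L).
Decompose plus/2: L = X1,  s(L) = L.
Bind L := X1; substituting into the remaining equation gives: s(X1) = X1.
Occurs check fails: X1 occurs in s(X1); the equation X1 = s(X1) has no finite solution.

FAIL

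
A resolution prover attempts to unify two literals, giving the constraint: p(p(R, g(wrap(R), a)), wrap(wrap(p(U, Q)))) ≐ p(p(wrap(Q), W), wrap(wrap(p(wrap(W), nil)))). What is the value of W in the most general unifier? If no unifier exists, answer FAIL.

g(wrap(wrap(nil)), a)

Decompose p/2: p(R, g(wrap(R), a)) ≐ p(wrap(Q), W),  wrap(wrap(p(U, Q))) ≐ wrap(wrap(p(wrap(W), nil))).
Decompose p/2: R ≐ wrap(Q),  g(wrap(R), a) ≐ W.
Bind R := wrap(Q); substituting into the one remaining equation that mentions R gives: g(wrap(wrap(Q)), a) ≐ W.
Bind W := g(wrap(wrap(Q)), a); substituting into the remaining equation gives: wrap(wrap(p(U, Q))) ≐ wrap(wrap(p(wrap(g(wrap(wrap(Q)), a)), nil))).
Decompose wrap/1: wrap(p(U, Q)) ≐ wrap(p(wrap(g(wrap(wrap(Q)), a)), nil)).
Decompose wrap/1: p(U, Q) ≐ p(wrap(g(wrap(wrap(Q)), a)), nil).
Decompose p/2: U ≐ wrap(g(wrap(wrap(Q)), a)),  Q ≐ nil.
Bind U := wrap(g(wrap(wrap(Q)), a)); no other remaining equation mentions U.
Bind Q := nil. Substituting into the earlier bindings gives R := wrap(nil), W := g(wrap(wrap(nil)), a), U := wrap(g(wrap(wrap(nil)), a)).
MGU = { R := wrap(nil), W := g(wrap(wrap(nil)), a), U := wrap(g(wrap(wrap(nil)), a)), Q := nil }, so W := g(wrap(wrap(nil)), a).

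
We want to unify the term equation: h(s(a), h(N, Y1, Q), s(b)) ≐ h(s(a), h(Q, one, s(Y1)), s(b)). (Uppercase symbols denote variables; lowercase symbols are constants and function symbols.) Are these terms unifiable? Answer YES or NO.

YES

Decompose h/3: s(a) ≐ s(a),  h(N, Y1, Q) ≐ h(Q, one, s(Y1)),  s(b) ≐ s(b).
Delete trivial equation s(a) ≐ s(a).
Decompose h/3: N ≐ Q,  Y1 ≐ one,  Q ≐ s(Y1).
Bind N := Q; no other remaining equation mentions N.
Bind Y1 := one; substituting into the one remaining equation that mentions Y1 gives: Q ≐ s(one).
Bind Q := s(one); no other remaining equation mentions Q. Substituting into the earlier binding gives N := s(one).
Delete trivial equation s(b) ≐ s(b).
No equations remain and no clash or occurs-check failure arose, so a unifier exists.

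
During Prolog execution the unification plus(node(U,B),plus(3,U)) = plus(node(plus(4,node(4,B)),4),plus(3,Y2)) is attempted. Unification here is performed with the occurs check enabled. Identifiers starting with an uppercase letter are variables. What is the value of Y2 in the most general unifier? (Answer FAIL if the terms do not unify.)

Decompose plus/2: node(U,B) = node(plus(4,node(4,B)),4),  plus(3,U) = plus(3,Y2).
Decompose node/2: U = plus(4,node(4,B)),  B = 4.
Bind U := plus(4,node(4,B)); substituting into the one remaining equation that mentions U gives: plus(3,plus(4,node(4,B))) = plus(3,Y2).
Bind B := 4; substituting into the remaining equation gives: plus(3,plus(4,node(4,4))) = plus(3,Y2). Substituting into the earlier binding gives U := plus(4,node(4,4)).
Decompose plus/2: 3 = 3,  plus(4,node(4,4)) = Y2.
Delete trivial equation 3 = 3.
Bind Y2 := plus(4,node(4,4)).
MGU = { U = plus(4,node(4,4)), B = 4, Y2 = plus(4,node(4,4)) }, so Y2 = plus(4,node(4,4)).

plus(4,node(4,4))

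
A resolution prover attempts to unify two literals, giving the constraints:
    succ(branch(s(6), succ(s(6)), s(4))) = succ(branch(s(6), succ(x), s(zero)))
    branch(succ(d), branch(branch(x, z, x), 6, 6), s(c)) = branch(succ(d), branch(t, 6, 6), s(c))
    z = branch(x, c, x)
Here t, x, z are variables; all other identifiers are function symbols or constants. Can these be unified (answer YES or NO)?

Decompose succ/1: branch(s(6), succ(s(6)), s(4)) = branch(s(6), succ(x), s(zero)).
Decompose branch/3: s(6) = s(6),  succ(s(6)) = succ(x),  s(4) = s(zero).
Delete trivial equation s(6) = s(6).
Decompose succ/1: s(6) = x.
Bind x := s(6); substituting into the 2 remaining equations that mention x gives: branch(succ(d), branch(branch(s(6), z, s(6)), 6, 6), s(c)) = branch(succ(d), branch(t, 6, 6), s(c)),  z = branch(s(6), c, s(6)).
Decompose s/1: 4 = zero.
Clash: constants 4 and zero differ; no unifier exists.

NO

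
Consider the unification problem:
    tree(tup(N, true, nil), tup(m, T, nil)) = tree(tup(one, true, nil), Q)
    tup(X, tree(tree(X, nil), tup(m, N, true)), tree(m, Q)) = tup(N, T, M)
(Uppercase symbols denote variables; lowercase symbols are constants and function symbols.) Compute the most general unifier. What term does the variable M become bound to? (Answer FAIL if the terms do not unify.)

Decompose tree/2: tup(N, true, nil) = tup(one, true, nil),  tup(m, T, nil) = Q.
Decompose tup/3: N = one,  true = true,  nil = nil.
Bind N := one; substituting into the one remaining equation that mentions N gives: tup(X, tree(tree(X, nil), tup(m, one, true)), tree(m, Q)) = tup(one, T, M).
Delete trivial equation true = true.
Delete trivial equation nil = nil.
Bind Q := tup(m, T, nil); substituting into the remaining equation gives: tup(X, tree(tree(X, nil), tup(m, one, true)), tree(m, tup(m, T, nil))) = tup(one, T, M).
Decompose tup/3: X = one,  tree(tree(X, nil), tup(m, one, true)) = T,  tree(m, tup(m, T, nil)) = M.
Bind X := one; substituting into the one remaining equation that mentions X gives: tree(tree(one, nil), tup(m, one, true)) = T.
Bind T := tree(tree(one, nil), tup(m, one, true)); substituting into the remaining equation gives: tree(m, tup(m, tree(tree(one, nil), tup(m, one, true)), nil)) = M. Substituting into the earlier binding gives Q := tup(m, tree(tree(one, nil), tup(m, one, true)), nil).
Bind M := tree(m, tup(m, tree(tree(one, nil), tup(m, one, true)), nil)).
MGU = { N := one, Q := tup(m, tree(tree(one, nil), tup(m, one, true)), nil), X := one, T := tree(tree(one, nil), tup(m, one, true)), M := tree(m, tup(m, tree(tree(one, nil), tup(m, one, true)), nil)) }, so M := tree(m, tup(m, tree(tree(one, nil), tup(m, one, true)), nil)).

tree(m, tup(m, tree(tree(one, nil), tup(m, one, true)), nil))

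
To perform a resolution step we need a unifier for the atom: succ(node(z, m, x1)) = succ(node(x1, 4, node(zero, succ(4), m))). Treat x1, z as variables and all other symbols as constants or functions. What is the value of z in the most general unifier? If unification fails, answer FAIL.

Decompose succ/1: node(z, m, x1) = node(x1, 4, node(zero, succ(4), m)).
Decompose node/3: z = x1,  m = 4,  x1 = node(zero, succ(4), m).
Bind z := x1; no other remaining equation mentions z.
Clash: constants m and 4 differ; no unifier exists.

FAIL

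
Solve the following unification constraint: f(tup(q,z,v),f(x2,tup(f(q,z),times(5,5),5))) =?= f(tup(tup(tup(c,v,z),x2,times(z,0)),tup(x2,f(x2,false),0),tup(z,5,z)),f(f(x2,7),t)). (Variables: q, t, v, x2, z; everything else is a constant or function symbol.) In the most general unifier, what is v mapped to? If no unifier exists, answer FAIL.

FAIL

Decompose f/2: tup(q,z,v) =?= tup(tup(tup(c,v,z),x2,times(z,0)),tup(x2,f(x2,false),0),tup(z,5,z)),  f(x2,tup(f(q,z),times(5,5),5)) =?= f(f(x2,7),t).
Decompose tup/3: q =?= tup(tup(c,v,z),x2,times(z,0)),  z =?= tup(x2,f(x2,false),0),  v =?= tup(z,5,z).
Bind q := tup(tup(c,v,z),x2,times(z,0)); substituting into the one remaining equation that mentions q gives: f(x2,tup(f(tup(tup(c,v,z),x2,times(z,0)),z),times(5,5),5)) =?= f(f(x2,7),t).
Bind z := tup(x2,f(x2,false),0); substituting into the remaining equations gives: v =?= tup(tup(x2,f(x2,false),0),5,tup(x2,f(x2,false),0)),  f(x2,tup(f(tup(tup(c,v,tup(x2,f(x2,false),0)),x2,times(tup(x2,f(x2,false),0),0)),tup(x2,f(x2,false),0)),times(5,5),5)) =?= f(f(x2,7),t). Substituting into the earlier binding gives q := tup(tup(c,v,tup(x2,f(x2,false),0)),x2,times(tup(x2,f(x2,false),0),0)).
Bind v := tup(tup(x2,f(x2,false),0),5,tup(x2,f(x2,false),0)); substituting into the remaining equation gives: f(x2,tup(f(tup(tup(c,tup(tup(x2,f(x2,false),0),5,tup(x2,f(x2,false),0)),tup(x2,f(x2,false),0)),x2,times(tup(x2,f(x2,false),0),0)),tup(x2,f(x2,false),0)),times(5,5),5)) =?= f(f(x2,7),t). Substituting into the earlier binding gives q := tup(tup(c,tup(tup(x2,f(x2,false),0),5,tup(x2,f(x2,false),0)),tup(x2,f(x2,false),0)),x2,times(tup(x2,f(x2,false),0),0)).
Decompose f/2: x2 =?= f(x2,7),  tup(f(tup(tup(c,tup(tup(x2,f(x2,false),0),5,tup(x2,f(x2,false),0)),tup(x2,f(x2,false),0)),x2,times(tup(x2,f(x2,false),0),0)),tup(x2,f(x2,false),0)),times(5,5),5) =?= t.
Occurs check fails: x2 occurs in f(x2,7); the equation x2 =?= f(x2,7) has no finite solution.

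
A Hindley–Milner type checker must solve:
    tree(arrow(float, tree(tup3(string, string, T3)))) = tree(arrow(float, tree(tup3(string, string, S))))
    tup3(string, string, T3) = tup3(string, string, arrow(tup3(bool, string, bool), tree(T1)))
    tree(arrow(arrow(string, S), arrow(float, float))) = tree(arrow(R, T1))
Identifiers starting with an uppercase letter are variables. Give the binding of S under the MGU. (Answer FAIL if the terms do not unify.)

arrow(tup3(bool, string, bool), tree(arrow(float, float)))

Decompose tree/1: arrow(float, tree(tup3(string, string, T3))) = arrow(float, tree(tup3(string, string, S))).
Decompose arrow/2: float = float,  tree(tup3(string, string, T3)) = tree(tup3(string, string, S)).
Delete trivial equation float = float.
Decompose tree/1: tup3(string, string, T3) = tup3(string, string, S).
Decompose tup3/3: string = string,  string = string,  T3 = S.
Delete trivial equation string = string.
Delete trivial equation string = string.
Bind T3 := S; substituting into the one remaining equation that mentions T3 gives: tup3(string, string, S) = tup3(string, string, arrow(tup3(bool, string, bool), tree(T1))).
Decompose tup3/3: string = string,  string = string,  S = arrow(tup3(bool, string, bool), tree(T1)).
Delete trivial equation string = string.
Delete trivial equation string = string.
Bind S := arrow(tup3(bool, string, bool), tree(T1)); substituting into the remaining equation gives: tree(arrow(arrow(string, arrow(tup3(bool, string, bool), tree(T1))), arrow(float, float))) = tree(arrow(R, T1)). Substituting into the earlier binding gives T3 := arrow(tup3(bool, string, bool), tree(T1)).
Decompose tree/1: arrow(arrow(string, arrow(tup3(bool, string, bool), tree(T1))), arrow(float, float)) = arrow(R, T1).
Decompose arrow/2: arrow(string, arrow(tup3(bool, string, bool), tree(T1))) = R,  arrow(float, float) = T1.
Bind R := arrow(string, arrow(tup3(bool, string, bool), tree(T1))); no other remaining equation mentions R.
Bind T1 := arrow(float, float). Substituting into the earlier bindings gives T3 := arrow(tup3(bool, string, bool), tree(arrow(float, float))), S := arrow(tup3(bool, string, bool), tree(arrow(float, float))), R := arrow(string, arrow(tup3(bool, string, bool), tree(arrow(float, float)))).
MGU = { T3 := arrow(tup3(bool, string, bool), tree(arrow(float, float))), S := arrow(tup3(bool, string, bool), tree(arrow(float, float))), R := arrow(string, arrow(tup3(bool, string, bool), tree(arrow(float, float)))), T1 := arrow(float, float) }, so S := arrow(tup3(bool, string, bool), tree(arrow(float, float))).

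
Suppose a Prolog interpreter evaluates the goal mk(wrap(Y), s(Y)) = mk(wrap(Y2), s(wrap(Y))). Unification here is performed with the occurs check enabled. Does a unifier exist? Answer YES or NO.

NO

Decompose mk/2: wrap(Y) = wrap(Y2),  s(Y) = s(wrap(Y)).
Decompose wrap/1: Y = Y2.
Bind Y := Y2; substituting into the remaining equation gives: s(Y2) = s(wrap(Y2)).
Decompose s/1: Y2 = wrap(Y2).
Occurs check fails: Y2 occurs in wrap(Y2); the equation Y2 = wrap(Y2) has no finite solution.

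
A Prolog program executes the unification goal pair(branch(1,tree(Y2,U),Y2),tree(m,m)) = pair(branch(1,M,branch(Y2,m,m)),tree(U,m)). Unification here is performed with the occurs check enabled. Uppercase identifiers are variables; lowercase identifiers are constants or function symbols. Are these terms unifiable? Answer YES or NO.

Decompose pair/2: branch(1,tree(Y2,U),Y2) = branch(1,M,branch(Y2,m,m)),  tree(m,m) = tree(U,m).
Decompose branch/3: 1 = 1,  tree(Y2,U) = M,  Y2 = branch(Y2,m,m).
Delete trivial equation 1 = 1.
Bind M := tree(Y2,U); no other remaining equation mentions M.
Occurs check fails: Y2 occurs in branch(Y2,m,m); the equation Y2 = branch(Y2,m,m) has no finite solution.

NO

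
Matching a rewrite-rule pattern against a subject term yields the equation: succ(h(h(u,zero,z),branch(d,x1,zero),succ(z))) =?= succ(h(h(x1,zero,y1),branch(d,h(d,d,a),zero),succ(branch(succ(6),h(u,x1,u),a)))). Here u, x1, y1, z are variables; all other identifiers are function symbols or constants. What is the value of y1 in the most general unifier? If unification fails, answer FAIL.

branch(succ(6),h(h(d,d,a),h(d,d,a),h(d,d,a)),a)

Decompose succ/1: h(h(u,zero,z),branch(d,x1,zero),succ(z)) =?= h(h(x1,zero,y1),branch(d,h(d,d,a),zero),succ(branch(succ(6),h(u,x1,u),a))).
Decompose h/3: h(u,zero,z) =?= h(x1,zero,y1),  branch(d,x1,zero) =?= branch(d,h(d,d,a),zero),  succ(z) =?= succ(branch(succ(6),h(u,x1,u),a)).
Decompose h/3: u =?= x1,  zero =?= zero,  z =?= y1.
Bind u := x1; substituting into the one remaining equation that mentions u gives: succ(z) =?= succ(branch(succ(6),h(x1,x1,x1),a)).
Delete trivial equation zero =?= zero.
Bind z := y1; substituting into the one remaining equation that mentions z gives: succ(y1) =?= succ(branch(succ(6),h(x1,x1,x1),a)).
Decompose branch/3: d =?= d,  x1 =?= h(d,d,a),  zero =?= zero.
Delete trivial equation d =?= d.
Bind x1 := h(d,d,a); substituting into the one remaining equation that mentions x1 gives: succ(y1) =?= succ(branch(succ(6),h(h(d,d,a),h(d,d,a),h(d,d,a)),a)). Substituting into the earlier binding gives u := h(d,d,a).
Delete trivial equation zero =?= zero.
Decompose succ/1: y1 =?= branch(succ(6),h(h(d,d,a),h(d,d,a),h(d,d,a)),a).
Bind y1 := branch(succ(6),h(h(d,d,a),h(d,d,a),h(d,d,a)),a). Substituting into the earlier binding gives z := branch(succ(6),h(h(d,d,a),h(d,d,a),h(d,d,a)),a).
MGU = { u := h(d,d,a), z := branch(succ(6),h(h(d,d,a),h(d,d,a),h(d,d,a)),a), x1 := h(d,d,a), y1 := branch(succ(6),h(h(d,d,a),h(d,d,a),h(d,d,a)),a) }, so y1 := branch(succ(6),h(h(d,d,a),h(d,d,a),h(d,d,a)),a).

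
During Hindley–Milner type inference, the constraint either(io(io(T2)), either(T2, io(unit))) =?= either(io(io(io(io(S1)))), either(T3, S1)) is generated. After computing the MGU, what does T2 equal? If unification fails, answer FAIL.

io(io(io(unit)))

Decompose either/2: io(io(T2)) =?= io(io(io(io(S1)))),  either(T2, io(unit)) =?= either(T3, S1).
Decompose io/1: io(T2) =?= io(io(io(S1))).
Decompose io/1: T2 =?= io(io(S1)).
Bind T2 := io(io(S1)); substituting into the remaining equation gives: either(io(io(S1)), io(unit)) =?= either(T3, S1).
Decompose either/2: io(io(S1)) =?= T3,  io(unit) =?= S1.
Bind T3 := io(io(S1)); no other remaining equation mentions T3.
Bind S1 := io(unit). Substituting into the earlier bindings gives T2 := io(io(io(unit))), T3 := io(io(io(unit))).
MGU = { T2 ↦ io(io(io(unit))), T3 ↦ io(io(io(unit))), S1 ↦ io(unit) }, so T2 ↦ io(io(io(unit))).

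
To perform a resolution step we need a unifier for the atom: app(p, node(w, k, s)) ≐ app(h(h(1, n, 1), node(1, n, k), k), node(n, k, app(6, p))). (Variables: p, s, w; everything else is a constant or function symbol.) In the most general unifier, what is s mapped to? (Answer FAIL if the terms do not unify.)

app(6, h(h(1, n, 1), node(1, n, k), k))

Decompose app/2: p ≐ h(h(1, n, 1), node(1, n, k), k),  node(w, k, s) ≐ node(n, k, app(6, p)).
Bind p := h(h(1, n, 1), node(1, n, k), k); substituting into the remaining equation gives: node(w, k, s) ≐ node(n, k, app(6, h(h(1, n, 1), node(1, n, k), k))).
Decompose node/3: w ≐ n,  k ≐ k,  s ≐ app(6, h(h(1, n, 1), node(1, n, k), k)).
Bind w := n; no other remaining equation mentions w.
Delete trivial equation k ≐ k.
Bind s := app(6, h(h(1, n, 1), node(1, n, k), k)).
MGU = { p ↦ h(h(1, n, 1), node(1, n, k), k), w ↦ n, s ↦ app(6, h(h(1, n, 1), node(1, n, k), k)) }, so s ↦ app(6, h(h(1, n, 1), node(1, n, k), k)).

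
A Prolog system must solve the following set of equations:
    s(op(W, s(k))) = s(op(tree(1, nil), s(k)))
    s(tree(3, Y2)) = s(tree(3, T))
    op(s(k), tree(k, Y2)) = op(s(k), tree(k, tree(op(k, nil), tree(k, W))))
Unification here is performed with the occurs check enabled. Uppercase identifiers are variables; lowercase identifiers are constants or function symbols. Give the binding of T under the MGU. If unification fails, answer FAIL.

Decompose s/1: op(W, s(k)) = op(tree(1, nil), s(k)).
Decompose op/2: W = tree(1, nil),  s(k) = s(k).
Bind W := tree(1, nil); substituting into the one remaining equation that mentions W gives: op(s(k), tree(k, Y2)) = op(s(k), tree(k, tree(op(k, nil), tree(k, tree(1, nil))))).
Delete trivial equation s(k) = s(k).
Decompose s/1: tree(3, Y2) = tree(3, T).
Decompose tree/2: 3 = 3,  Y2 = T.
Delete trivial equation 3 = 3.
Bind Y2 := T; substituting into the remaining equation gives: op(s(k), tree(k, T)) = op(s(k), tree(k, tree(op(k, nil), tree(k, tree(1, nil))))).
Decompose op/2: s(k) = s(k),  tree(k, T) = tree(k, tree(op(k, nil), tree(k, tree(1, nil)))).
Delete trivial equation s(k) = s(k).
Decompose tree/2: k = k,  T = tree(op(k, nil), tree(k, tree(1, nil))).
Delete trivial equation k = k.
Bind T := tree(op(k, nil), tree(k, tree(1, nil))). Substituting into the earlier binding gives Y2 := tree(op(k, nil), tree(k, tree(1, nil))).
MGU = { W ↦ tree(1, nil), Y2 ↦ tree(op(k, nil), tree(k, tree(1, nil))), T ↦ tree(op(k, nil), tree(k, tree(1, nil))) }, so T ↦ tree(op(k, nil), tree(k, tree(1, nil))).

tree(op(k, nil), tree(k, tree(1, nil)))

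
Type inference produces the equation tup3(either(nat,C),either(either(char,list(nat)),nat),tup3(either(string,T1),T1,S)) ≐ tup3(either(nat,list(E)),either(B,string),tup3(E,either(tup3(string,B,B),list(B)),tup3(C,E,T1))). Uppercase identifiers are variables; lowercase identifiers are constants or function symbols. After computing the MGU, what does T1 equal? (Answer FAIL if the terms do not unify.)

FAIL

Decompose tup3/3: either(nat,C) ≐ either(nat,list(E)),  either(either(char,list(nat)),nat) ≐ either(B,string),  tup3(either(string,T1),T1,S) ≐ tup3(E,either(tup3(string,B,B),list(B)),tup3(C,E,T1)).
Decompose either/2: nat ≐ nat,  C ≐ list(E).
Delete trivial equation nat ≐ nat.
Bind C := list(E); substituting into the one remaining equation that mentions C gives: tup3(either(string,T1),T1,S) ≐ tup3(E,either(tup3(string,B,B),list(B)),tup3(list(E),E,T1)).
Decompose either/2: either(char,list(nat)) ≐ B,  nat ≐ string.
Bind B := either(char,list(nat)); substituting into the one remaining equation that mentions B gives: tup3(either(string,T1),T1,S) ≐ tup3(E,either(tup3(string,either(char,list(nat)),either(char,list(nat))),list(either(char,list(nat)))),tup3(list(E),E,T1)).
Clash: constants nat and string differ; no unifier exists.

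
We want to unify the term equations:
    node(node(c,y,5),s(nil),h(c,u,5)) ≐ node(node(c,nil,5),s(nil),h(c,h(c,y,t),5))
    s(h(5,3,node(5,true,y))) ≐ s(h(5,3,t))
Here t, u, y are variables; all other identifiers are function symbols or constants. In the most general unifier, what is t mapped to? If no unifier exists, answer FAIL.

Decompose node/3: node(c,y,5) ≐ node(c,nil,5),  s(nil) ≐ s(nil),  h(c,u,5) ≐ h(c,h(c,y,t),5).
Decompose node/3: c ≐ c,  y ≐ nil,  5 ≐ 5.
Delete trivial equation c ≐ c.
Bind y := nil; substituting into the 2 remaining equations that mention y gives: h(c,u,5) ≐ h(c,h(c,nil,t),5),  s(h(5,3,node(5,true,nil))) ≐ s(h(5,3,t)).
Delete trivial equation 5 ≐ 5.
Delete trivial equation s(nil) ≐ s(nil).
Decompose h/3: c ≐ c,  u ≐ h(c,nil,t),  5 ≐ 5.
Delete trivial equation c ≐ c.
Bind u := h(c,nil,t); no other remaining equation mentions u.
Delete trivial equation 5 ≐ 5.
Decompose s/1: h(5,3,node(5,true,nil)) ≐ h(5,3,t).
Decompose h/3: 5 ≐ 5,  3 ≐ 3,  node(5,true,nil) ≐ t.
Delete trivial equation 5 ≐ 5.
Delete trivial equation 3 ≐ 3.
Bind t := node(5,true,nil). Substituting into the earlier binding gives u := h(c,nil,node(5,true,nil)).
MGU = { y := nil, u := h(c,nil,node(5,true,nil)), t := node(5,true,nil) }, so t := node(5,true,nil).

node(5,true,nil)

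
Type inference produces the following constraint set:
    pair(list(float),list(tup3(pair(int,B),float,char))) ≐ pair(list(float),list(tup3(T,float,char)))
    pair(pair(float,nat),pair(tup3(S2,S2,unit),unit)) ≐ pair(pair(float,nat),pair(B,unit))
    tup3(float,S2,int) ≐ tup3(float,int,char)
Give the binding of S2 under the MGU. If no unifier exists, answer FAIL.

FAIL

Decompose pair/2: list(float) ≐ list(float),  list(tup3(pair(int,B),float,char)) ≐ list(tup3(T,float,char)).
Delete trivial equation list(float) ≐ list(float).
Decompose list/1: tup3(pair(int,B),float,char) ≐ tup3(T,float,char).
Decompose tup3/3: pair(int,B) ≐ T,  float ≐ float,  char ≐ char.
Bind T := pair(int,B); no other remaining equation mentions T.
Delete trivial equation float ≐ float.
Delete trivial equation char ≐ char.
Decompose pair/2: pair(float,nat) ≐ pair(float,nat),  pair(tup3(S2,S2,unit),unit) ≐ pair(B,unit).
Delete trivial equation pair(float,nat) ≐ pair(float,nat).
Decompose pair/2: tup3(S2,S2,unit) ≐ B,  unit ≐ unit.
Bind B := tup3(S2,S2,unit); no other remaining equation mentions B. Substituting into the earlier binding gives T := pair(int,tup3(S2,S2,unit)).
Delete trivial equation unit ≐ unit.
Decompose tup3/3: float ≐ float,  S2 ≐ int,  int ≐ char.
Delete trivial equation float ≐ float.
Bind S2 := int; no other remaining equation mentions S2. Substituting into the earlier bindings gives T := pair(int,tup3(int,int,unit)), B := tup3(int,int,unit).
Clash: constants int and char differ; no unifier exists.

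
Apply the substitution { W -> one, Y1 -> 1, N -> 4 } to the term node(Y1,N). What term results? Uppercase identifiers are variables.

node(1,4)

Replace each occurrence of Y1 with 1.
Replace each occurrence of N with 4.
Result: node(1,4).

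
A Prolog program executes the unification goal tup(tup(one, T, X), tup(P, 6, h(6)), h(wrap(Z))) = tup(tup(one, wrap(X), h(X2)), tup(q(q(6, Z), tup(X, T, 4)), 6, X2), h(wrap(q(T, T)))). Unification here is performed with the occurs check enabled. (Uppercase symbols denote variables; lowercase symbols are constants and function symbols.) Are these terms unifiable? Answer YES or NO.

YES

Decompose tup/3: tup(one, T, X) = tup(one, wrap(X), h(X2)),  tup(P, 6, h(6)) = tup(q(q(6, Z), tup(X, T, 4)), 6, X2),  h(wrap(Z)) = h(wrap(q(T, T))).
Decompose tup/3: one = one,  T = wrap(X),  X = h(X2).
Delete trivial equation one = one.
Bind T := wrap(X); substituting into the 2 remaining equations that mention T gives: tup(P, 6, h(6)) = tup(q(q(6, Z), tup(X, wrap(X), 4)), 6, X2),  h(wrap(Z)) = h(wrap(q(wrap(X), wrap(X)))).
Bind X := h(X2); substituting into the remaining equations gives: tup(P, 6, h(6)) = tup(q(q(6, Z), tup(h(X2), wrap(h(X2)), 4)), 6, X2),  h(wrap(Z)) = h(wrap(q(wrap(h(X2)), wrap(h(X2))))). Substituting into the earlier binding gives T := wrap(h(X2)).
Decompose tup/3: P = q(q(6, Z), tup(h(X2), wrap(h(X2)), 4)),  6 = 6,  h(6) = X2.
Bind P := q(q(6, Z), tup(h(X2), wrap(h(X2)), 4)); no other remaining equation mentions P.
Delete trivial equation 6 = 6.
Bind X2 := h(6); substituting into the remaining equation gives: h(wrap(Z)) = h(wrap(q(wrap(h(h(6))), wrap(h(h(6)))))). Substituting into the earlier bindings gives T := wrap(h(h(6))), X := h(h(6)), P := q(q(6, Z), tup(h(h(6)), wrap(h(h(6))), 4)).
Decompose h/1: wrap(Z) = wrap(q(wrap(h(h(6))), wrap(h(h(6))))).
Decompose wrap/1: Z = q(wrap(h(h(6))), wrap(h(h(6)))).
Bind Z := q(wrap(h(h(6))), wrap(h(h(6)))). Substituting into the earlier binding gives P := q(q(6, q(wrap(h(h(6))), wrap(h(h(6))))), tup(h(h(6)), wrap(h(h(6))), 4)).
No equations remain and no clash or occurs-check failure arose, so a unifier exists.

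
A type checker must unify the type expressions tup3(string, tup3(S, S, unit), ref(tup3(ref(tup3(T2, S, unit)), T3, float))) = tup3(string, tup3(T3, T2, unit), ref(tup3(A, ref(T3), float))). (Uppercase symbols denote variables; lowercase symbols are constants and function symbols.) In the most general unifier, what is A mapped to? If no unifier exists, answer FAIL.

Decompose tup3/3: string = string,  tup3(S, S, unit) = tup3(T3, T2, unit),  ref(tup3(ref(tup3(T2, S, unit)), T3, float)) = ref(tup3(A, ref(T3), float)).
Delete trivial equation string = string.
Decompose tup3/3: S = T3,  S = T2,  unit = unit.
Bind S := T3; substituting into the 2 remaining equations that mention S gives: T3 = T2,  ref(tup3(ref(tup3(T2, T3, unit)), T3, float)) = ref(tup3(A, ref(T3), float)).
Bind T3 := T2; substituting into the one remaining equation that mentions T3 gives: ref(tup3(ref(tup3(T2, T2, unit)), T2, float)) = ref(tup3(A, ref(T2), float)). Substituting into the earlier binding gives S := T2.
Delete trivial equation unit = unit.
Decompose ref/1: tup3(ref(tup3(T2, T2, unit)), T2, float) = tup3(A, ref(T2), float).
Decompose tup3/3: ref(tup3(T2, T2, unit)) = A,  T2 = ref(T2),  float = float.
Bind A := ref(tup3(T2, T2, unit)); no other remaining equation mentions A.
Occurs check fails: T2 occurs in ref(T2); the equation T2 = ref(T2) has no finite solution.

FAIL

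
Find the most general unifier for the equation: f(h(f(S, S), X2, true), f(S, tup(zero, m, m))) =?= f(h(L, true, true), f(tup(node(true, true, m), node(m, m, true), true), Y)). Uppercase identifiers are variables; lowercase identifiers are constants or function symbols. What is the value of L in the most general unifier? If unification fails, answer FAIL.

Decompose f/2: h(f(S, S), X2, true) =?= h(L, true, true),  f(S, tup(zero, m, m)) =?= f(tup(node(true, true, m), node(m, m, true), true), Y).
Decompose h/3: f(S, S) =?= L,  X2 =?= true,  true =?= true.
Bind L := f(S, S); no other remaining equation mentions L.
Bind X2 := true; no other remaining equation mentions X2.
Delete trivial equation true =?= true.
Decompose f/2: S =?= tup(node(true, true, m), node(m, m, true), true),  tup(zero, m, m) =?= Y.
Bind S := tup(node(true, true, m), node(m, m, true), true); no other remaining equation mentions S. Substituting into the earlier binding gives L := f(tup(node(true, true, m), node(m, m, true), true), tup(node(true, true, m), node(m, m, true), true)).
Bind Y := tup(zero, m, m).
MGU = { L ↦ f(tup(node(true, true, m), node(m, m, true), true), tup(node(true, true, m), node(m, m, true), true)), X2 ↦ true, S ↦ tup(node(true, true, m), node(m, m, true), true), Y ↦ tup(zero, m, m) }, so L ↦ f(tup(node(true, true, m), node(m, m, true), true), tup(node(true, true, m), node(m, m, true), true)).

f(tup(node(true, true, m), node(m, m, true), true), tup(node(true, true, m), node(m, m, true), true))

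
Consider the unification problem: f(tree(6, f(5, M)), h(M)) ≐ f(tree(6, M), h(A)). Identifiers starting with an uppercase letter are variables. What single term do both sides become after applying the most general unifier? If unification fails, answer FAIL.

FAIL

Decompose f/2: tree(6, f(5, M)) ≐ tree(6, M),  h(M) ≐ h(A).
Decompose tree/2: 6 ≐ 6,  f(5, M) ≐ M.
Delete trivial equation 6 ≐ 6.
Occurs check fails: M occurs in f(5, M); the equation M ≐ f(5, M) has no finite solution.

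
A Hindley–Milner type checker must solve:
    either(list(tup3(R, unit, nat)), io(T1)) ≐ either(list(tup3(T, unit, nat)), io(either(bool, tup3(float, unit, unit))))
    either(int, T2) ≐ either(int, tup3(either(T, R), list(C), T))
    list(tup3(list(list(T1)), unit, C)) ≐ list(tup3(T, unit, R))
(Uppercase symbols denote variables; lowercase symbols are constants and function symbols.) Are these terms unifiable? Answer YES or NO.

Decompose either/2: list(tup3(R, unit, nat)) ≐ list(tup3(T, unit, nat)),  io(T1) ≐ io(either(bool, tup3(float, unit, unit))).
Decompose list/1: tup3(R, unit, nat) ≐ tup3(T, unit, nat).
Decompose tup3/3: R ≐ T,  unit ≐ unit,  nat ≐ nat.
Bind R := T; substituting into the 2 remaining equations that mention R gives: either(int, T2) ≐ either(int, tup3(either(T, T), list(C), T)),  list(tup3(list(list(T1)), unit, C)) ≐ list(tup3(T, unit, T)).
Delete trivial equation unit ≐ unit.
Delete trivial equation nat ≐ nat.
Decompose io/1: T1 ≐ either(bool, tup3(float, unit, unit)).
Bind T1 := either(bool, tup3(float, unit, unit)); substituting into the one remaining equation that mentions T1 gives: list(tup3(list(list(either(bool, tup3(float, unit, unit)))), unit, C)) ≐ list(tup3(T, unit, T)).
Decompose either/2: int ≐ int,  T2 ≐ tup3(either(T, T), list(C), T).
Delete trivial equation int ≐ int.
Bind T2 := tup3(either(T, T), list(C), T); no other remaining equation mentions T2.
Decompose list/1: tup3(list(list(either(bool, tup3(float, unit, unit)))), unit, C) ≐ tup3(T, unit, T).
Decompose tup3/3: list(list(either(bool, tup3(float, unit, unit)))) ≐ T,  unit ≐ unit,  C ≐ T.
Bind T := list(list(either(bool, tup3(float, unit, unit)))); substituting into the one remaining equation that mentions T gives: C ≐ list(list(either(bool, tup3(float, unit, unit)))). Substituting into the earlier bindings gives R := list(list(either(bool, tup3(float, unit, unit)))), T2 := tup3(either(list(list(either(bool, tup3(float, unit, unit)))), list(list(either(bool, tup3(float, unit, unit))))), list(C), list(list(either(bool, tup3(float, unit, unit))))).
Delete trivial equation unit ≐ unit.
Bind C := list(list(either(bool, tup3(float, unit, unit)))). Substituting into the earlier binding gives T2 := tup3(either(list(list(either(bool, tup3(float, unit, unit)))), list(list(either(bool, tup3(float, unit, unit))))), list(list(list(either(bool, tup3(float, unit, unit))))), list(list(either(bool, tup3(float, unit, unit))))).
No equations remain and no clash or occurs-check failure arose, so a unifier exists.

YES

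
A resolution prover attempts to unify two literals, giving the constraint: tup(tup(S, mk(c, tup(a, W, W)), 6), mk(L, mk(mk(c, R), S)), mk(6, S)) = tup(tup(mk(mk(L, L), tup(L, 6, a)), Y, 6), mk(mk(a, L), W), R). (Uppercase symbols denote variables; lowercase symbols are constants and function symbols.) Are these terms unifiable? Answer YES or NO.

NO

Decompose tup/3: tup(S, mk(c, tup(a, W, W)), 6) = tup(mk(mk(L, L), tup(L, 6, a)), Y, 6),  mk(L, mk(mk(c, R), S)) = mk(mk(a, L), W),  mk(6, S) = R.
Decompose tup/3: S = mk(mk(L, L), tup(L, 6, a)),  mk(c, tup(a, W, W)) = Y,  6 = 6.
Bind S := mk(mk(L, L), tup(L, 6, a)); substituting into the 2 remaining equations that mention S gives: mk(L, mk(mk(c, R), mk(mk(L, L), tup(L, 6, a)))) = mk(mk(a, L), W),  mk(6, mk(mk(L, L), tup(L, 6, a))) = R.
Bind Y := mk(c, tup(a, W, W)); no other remaining equation mentions Y.
Delete trivial equation 6 = 6.
Decompose mk/2: L = mk(a, L),  mk(mk(c, R), mk(mk(L, L), tup(L, 6, a))) = W.
Occurs check fails: L occurs in mk(a, L); the equation L = mk(a, L) has no finite solution.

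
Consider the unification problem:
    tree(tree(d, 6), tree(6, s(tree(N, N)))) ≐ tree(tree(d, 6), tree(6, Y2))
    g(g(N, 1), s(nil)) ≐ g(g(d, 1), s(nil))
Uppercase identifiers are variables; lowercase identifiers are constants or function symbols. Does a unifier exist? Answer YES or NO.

Decompose tree/2: tree(d, 6) ≐ tree(d, 6),  tree(6, s(tree(N, N))) ≐ tree(6, Y2).
Delete trivial equation tree(d, 6) ≐ tree(d, 6).
Decompose tree/2: 6 ≐ 6,  s(tree(N, N)) ≐ Y2.
Delete trivial equation 6 ≐ 6.
Bind Y2 := s(tree(N, N)); no other remaining equation mentions Y2.
Decompose g/2: g(N, 1) ≐ g(d, 1),  s(nil) ≐ s(nil).
Decompose g/2: N ≐ d,  1 ≐ 1.
Bind N := d; no other remaining equation mentions N. Substituting into the earlier binding gives Y2 := s(tree(d, d)).
Delete trivial equation 1 ≐ 1.
Delete trivial equation s(nil) ≐ s(nil).
No equations remain and no clash or occurs-check failure arose, so a unifier exists.

YES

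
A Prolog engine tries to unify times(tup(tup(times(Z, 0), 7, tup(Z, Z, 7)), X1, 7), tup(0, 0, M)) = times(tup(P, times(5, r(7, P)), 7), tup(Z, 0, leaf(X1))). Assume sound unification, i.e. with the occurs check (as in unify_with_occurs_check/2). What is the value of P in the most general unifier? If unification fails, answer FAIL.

Decompose times/2: tup(tup(times(Z, 0), 7, tup(Z, Z, 7)), X1, 7) = tup(P, times(5, r(7, P)), 7),  tup(0, 0, M) = tup(Z, 0, leaf(X1)).
Decompose tup/3: tup(times(Z, 0), 7, tup(Z, Z, 7)) = P,  X1 = times(5, r(7, P)),  7 = 7.
Bind P := tup(times(Z, 0), 7, tup(Z, Z, 7)); substituting into the one remaining equation that mentions P gives: X1 = times(5, r(7, tup(times(Z, 0), 7, tup(Z, Z, 7)))).
Bind X1 := times(5, r(7, tup(times(Z, 0), 7, tup(Z, Z, 7)))); substituting into the one remaining equation that mentions X1 gives: tup(0, 0, M) = tup(Z, 0, leaf(times(5, r(7, tup(times(Z, 0), 7, tup(Z, Z, 7)))))).
Delete trivial equation 7 = 7.
Decompose tup/3: 0 = Z,  0 = 0,  M = leaf(times(5, r(7, tup(times(Z, 0), 7, tup(Z, Z, 7))))).
Bind Z := 0; substituting into the one remaining equation that mentions Z gives: M = leaf(times(5, r(7, tup(times(0, 0), 7, tup(0, 0, 7))))). Substituting into the earlier bindings gives P := tup(times(0, 0), 7, tup(0, 0, 7)), X1 := times(5, r(7, tup(times(0, 0), 7, tup(0, 0, 7)))).
Delete trivial equation 0 = 0.
Bind M := leaf(times(5, r(7, tup(times(0, 0), 7, tup(0, 0, 7))))).
MGU = { P = tup(times(0, 0), 7, tup(0, 0, 7)), X1 = times(5, r(7, tup(times(0, 0), 7, tup(0, 0, 7)))), Z = 0, M = leaf(times(5, r(7, tup(times(0, 0), 7, tup(0, 0, 7))))) }, so P = tup(times(0, 0), 7, tup(0, 0, 7)).

tup(times(0, 0), 7, tup(0, 0, 7))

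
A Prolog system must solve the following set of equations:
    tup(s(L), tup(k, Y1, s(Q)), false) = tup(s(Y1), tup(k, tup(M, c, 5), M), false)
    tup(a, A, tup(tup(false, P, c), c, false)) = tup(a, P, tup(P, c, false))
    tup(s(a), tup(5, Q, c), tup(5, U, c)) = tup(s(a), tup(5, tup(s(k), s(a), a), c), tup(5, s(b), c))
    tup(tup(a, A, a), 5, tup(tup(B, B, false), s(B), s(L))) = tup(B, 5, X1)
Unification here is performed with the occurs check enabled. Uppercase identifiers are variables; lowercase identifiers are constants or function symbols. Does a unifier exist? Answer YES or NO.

NO

Decompose tup/3: s(L) = s(Y1),  tup(k, Y1, s(Q)) = tup(k, tup(M, c, 5), M),  false = false.
Decompose s/1: L = Y1.
Bind L := Y1; substituting into the one remaining equation that mentions L gives: tup(tup(a, A, a), 5, tup(tup(B, B, false), s(B), s(Y1))) = tup(B, 5, X1).
Decompose tup/3: k = k,  Y1 = tup(M, c, 5),  s(Q) = M.
Delete trivial equation k = k.
Bind Y1 := tup(M, c, 5); substituting into the one remaining equation that mentions Y1 gives: tup(tup(a, A, a), 5, tup(tup(B, B, false), s(B), s(tup(M, c, 5)))) = tup(B, 5, X1). Substituting into the earlier binding gives L := tup(M, c, 5).
Bind M := s(Q); substituting into the one remaining equation that mentions M gives: tup(tup(a, A, a), 5, tup(tup(B, B, false), s(B), s(tup(s(Q), c, 5)))) = tup(B, 5, X1). Substituting into the earlier bindings gives L := tup(s(Q), c, 5), Y1 := tup(s(Q), c, 5).
Delete trivial equation false = false.
Decompose tup/3: a = a,  A = P,  tup(tup(false, P, c), c, false) = tup(P, c, false).
Delete trivial equation a = a.
Bind A := P; substituting into the one remaining equation that mentions A gives: tup(tup(a, P, a), 5, tup(tup(B, B, false), s(B), s(tup(s(Q), c, 5)))) = tup(B, 5, X1).
Decompose tup/3: tup(false, P, c) = P,  c = c,  false = false.
Occurs check fails: P occurs in tup(false, P, c); the equation P = tup(false, P, c) has no finite solution.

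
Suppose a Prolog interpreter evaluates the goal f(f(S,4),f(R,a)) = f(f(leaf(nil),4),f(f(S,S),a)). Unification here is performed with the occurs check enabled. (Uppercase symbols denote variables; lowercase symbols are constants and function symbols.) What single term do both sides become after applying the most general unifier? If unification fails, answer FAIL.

Decompose f/2: f(S,4) = f(leaf(nil),4),  f(R,a) = f(f(S,S),a).
Decompose f/2: S = leaf(nil),  4 = 4.
Bind S := leaf(nil); substituting into the one remaining equation that mentions S gives: f(R,a) = f(f(leaf(nil),leaf(nil)),a).
Delete trivial equation 4 = 4.
Decompose f/2: R = f(leaf(nil),leaf(nil)),  a = a.
Bind R := f(leaf(nil),leaf(nil)); no other remaining equation mentions R.
Delete trivial equation a = a.
Applying the MGU to either side gives f(f(leaf(nil),4),f(f(leaf(nil),leaf(nil)),a)).

f(f(leaf(nil),4),f(f(leaf(nil),leaf(nil)),a))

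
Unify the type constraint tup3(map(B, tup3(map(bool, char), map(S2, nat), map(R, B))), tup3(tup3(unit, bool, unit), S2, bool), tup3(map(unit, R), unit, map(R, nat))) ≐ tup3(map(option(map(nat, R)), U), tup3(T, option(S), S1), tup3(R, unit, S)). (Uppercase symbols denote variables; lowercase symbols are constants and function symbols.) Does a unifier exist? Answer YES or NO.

NO

Decompose tup3/3: map(B, tup3(map(bool, char), map(S2, nat), map(R, B))) ≐ map(option(map(nat, R)), U),  tup3(tup3(unit, bool, unit), S2, bool) ≐ tup3(T, option(S), S1),  tup3(map(unit, R), unit, map(R, nat)) ≐ tup3(R, unit, S).
Decompose map/2: B ≐ option(map(nat, R)),  tup3(map(bool, char), map(S2, nat), map(R, B)) ≐ U.
Bind B := option(map(nat, R)); substituting into the one remaining equation that mentions B gives: tup3(map(bool, char), map(S2, nat), map(R, option(map(nat, R)))) ≐ U.
Bind U := tup3(map(bool, char), map(S2, nat), map(R, option(map(nat, R)))); no other remaining equation mentions U.
Decompose tup3/3: tup3(unit, bool, unit) ≐ T,  S2 ≐ option(S),  bool ≐ S1.
Bind T := tup3(unit, bool, unit); no other remaining equation mentions T.
Bind S2 := option(S); no other remaining equation mentions S2. Substituting into the earlier binding gives U := tup3(map(bool, char), map(option(S), nat), map(R, option(map(nat, R)))).
Bind S1 := bool; no other remaining equation mentions S1.
Decompose tup3/3: map(unit, R) ≐ R,  unit ≐ unit,  map(R, nat) ≐ S.
Occurs check fails: R occurs in map(unit, R); the equation R ≐ map(unit, R) has no finite solution.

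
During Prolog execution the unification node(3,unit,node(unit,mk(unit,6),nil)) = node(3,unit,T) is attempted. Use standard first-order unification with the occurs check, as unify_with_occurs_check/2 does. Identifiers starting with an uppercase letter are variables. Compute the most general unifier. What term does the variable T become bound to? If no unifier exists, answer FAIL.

node(unit,mk(unit,6),nil)

Decompose node/3: 3 = 3,  unit = unit,  node(unit,mk(unit,6),nil) = T.
Delete trivial equation 3 = 3.
Delete trivial equation unit = unit.
Bind T := node(unit,mk(unit,6),nil).
MGU = { T ↦ node(unit,mk(unit,6),nil) }, so T ↦ node(unit,mk(unit,6),nil).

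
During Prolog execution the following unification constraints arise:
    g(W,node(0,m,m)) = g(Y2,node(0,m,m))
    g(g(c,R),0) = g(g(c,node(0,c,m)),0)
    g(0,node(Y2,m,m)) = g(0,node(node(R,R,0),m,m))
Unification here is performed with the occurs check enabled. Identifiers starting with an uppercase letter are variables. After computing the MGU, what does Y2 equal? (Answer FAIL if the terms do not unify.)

node(node(0,c,m),node(0,c,m),0)

Decompose g/2: W = Y2,  node(0,m,m) = node(0,m,m).
Bind W := Y2; no other remaining equation mentions W.
Delete trivial equation node(0,m,m) = node(0,m,m).
Decompose g/2: g(c,R) = g(c,node(0,c,m)),  0 = 0.
Decompose g/2: c = c,  R = node(0,c,m).
Delete trivial equation c = c.
Bind R := node(0,c,m); substituting into the one remaining equation that mentions R gives: g(0,node(Y2,m,m)) = g(0,node(node(node(0,c,m),node(0,c,m),0),m,m)).
Delete trivial equation 0 = 0.
Decompose g/2: 0 = 0,  node(Y2,m,m) = node(node(node(0,c,m),node(0,c,m),0),m,m).
Delete trivial equation 0 = 0.
Decompose node/3: Y2 = node(node(0,c,m),node(0,c,m),0),  m = m,  m = m.
Bind Y2 := node(node(0,c,m),node(0,c,m),0); no other remaining equation mentions Y2. Substituting into the earlier binding gives W := node(node(0,c,m),node(0,c,m),0).
Delete trivial equation m = m.
Delete trivial equation m = m.
MGU = { W -> node(node(0,c,m),node(0,c,m),0), R -> node(0,c,m), Y2 -> node(node(0,c,m),node(0,c,m),0) }, so Y2 -> node(node(0,c,m),node(0,c,m),0).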